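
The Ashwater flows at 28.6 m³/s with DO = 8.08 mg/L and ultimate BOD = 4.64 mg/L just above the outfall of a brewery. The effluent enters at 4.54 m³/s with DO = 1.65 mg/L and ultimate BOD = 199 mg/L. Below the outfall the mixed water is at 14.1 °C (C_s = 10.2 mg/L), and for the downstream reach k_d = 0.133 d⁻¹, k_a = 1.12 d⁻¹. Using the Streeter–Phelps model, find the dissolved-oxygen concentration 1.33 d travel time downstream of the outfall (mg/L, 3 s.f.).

DO ≈ 6.94 mg/L

Mixed DO = (28.6×8.08 + 4.54×1.65)/(28.6+4.54) = 238.6/33.14 = 7.199 mg/L.
Mixed L₀ = (28.6×4.64 + 4.54×199)/(33.14) = 1036/33.14 = 31.27 mg/L.
Initial deficit D₀ = C_s − DO₀ = 10.2 − 7.199 = 3.001 mg/L.
D(1.33) = [0.133×31.27/(1.12−0.133)](e^(−0.133×1.33) − e^(−1.12×1.33)) + 3.001 e^(−1.12×1.33)
= 4.213 × (0.8379 − 0.2255) + 3.001 × 0.2255 = 3.257 mg/L.
DO = 10.2 − 3.257 = 6.943 mg/L.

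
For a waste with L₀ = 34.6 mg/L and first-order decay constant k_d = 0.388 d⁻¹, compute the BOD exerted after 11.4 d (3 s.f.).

y ≈ 34.2 mg/L

y_t = L₀(1 − e^(−k_d t)) = 34.6 × (1 − e^(−0.388×11.4))
= 34.6 × (1 − 0.01200) = 34.6 × 0.9880 = 34.18 mg/L.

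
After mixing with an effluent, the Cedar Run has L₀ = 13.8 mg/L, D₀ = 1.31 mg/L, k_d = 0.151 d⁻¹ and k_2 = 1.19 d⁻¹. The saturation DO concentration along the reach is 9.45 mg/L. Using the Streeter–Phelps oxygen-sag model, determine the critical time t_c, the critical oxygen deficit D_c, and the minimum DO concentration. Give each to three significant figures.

t_c ≈ 0.968 d; D_c ≈ 1.51 mg/L; min DO ≈ 7.94 mg/L

With k_2/k_d = 7.881 and 1 − D₀(k_2−k_d)/(k_d L₀) = 0.3468,
t_c = ln(7.881 × 0.3468) / (1.19 − 0.151) = ln(2.733) / 1.039 = 1.005/1.039 = 0.9677 d.
L(t_c) = L₀ e^(−k_d t_c) = 13.8 × 0.8640 = 11.92 mg/L, and at the critical point k_2 D_c = k_d L, so D_c = (0.151/1.19) × 11.92 = 1.513 mg/L.
Minimum DO = C_s − D_c = 9.45 − 1.513 = 7.937 mg/L.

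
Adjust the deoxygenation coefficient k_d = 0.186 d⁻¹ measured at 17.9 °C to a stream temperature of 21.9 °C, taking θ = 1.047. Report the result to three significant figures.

k_d ≈ 0.224 d⁻¹

k_d(T₂) = k_d(T₁) · θ^(T₂−T₁) = 0.186 × 1.047^(21.9−17.9)
= 0.186 × 1.047^4.00 = 0.186 × 1.202 = 0.2235 d⁻¹.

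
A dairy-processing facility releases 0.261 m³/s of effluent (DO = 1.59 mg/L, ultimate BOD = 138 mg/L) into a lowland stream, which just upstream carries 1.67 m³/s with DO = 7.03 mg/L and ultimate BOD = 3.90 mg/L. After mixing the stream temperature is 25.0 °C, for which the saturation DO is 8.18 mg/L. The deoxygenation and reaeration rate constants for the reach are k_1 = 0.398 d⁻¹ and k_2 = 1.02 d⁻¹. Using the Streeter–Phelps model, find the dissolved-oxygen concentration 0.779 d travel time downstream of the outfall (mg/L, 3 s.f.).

Mixed DO = (1.67×7.03 + 0.261×1.59)/(1.67+0.261) = 12.16/1.931 = 6.295 mg/L.
Mixed L₀ = (1.67×3.90 + 0.261×138)/(1.931) = 42.53/1.931 = 22.03 mg/L.
Initial deficit D₀ = C_s − DO₀ = 8.18 − 6.295 = 1.885 mg/L.
D(0.779) = [0.398×22.03/(1.02−0.398)](e^(−0.398×0.779) − e^(−1.02×0.779)) + 1.885 e^(−1.02×0.779)
= 14.09 × (0.7334 − 0.4518) + 1.885 × 0.4518 = 4.821 mg/L.
DO = 8.18 − 4.821 = 3.359 mg/L.

DO ≈ 3.36 mg/L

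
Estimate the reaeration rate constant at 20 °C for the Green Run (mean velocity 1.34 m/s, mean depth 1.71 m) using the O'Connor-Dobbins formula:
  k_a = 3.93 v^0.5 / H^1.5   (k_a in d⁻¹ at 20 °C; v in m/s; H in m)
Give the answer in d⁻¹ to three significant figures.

k_a ≈ 2.03 d⁻¹

k_a = 3.93 × 1.34^0.5 / 1.71^1.5 = 3.93 × 1.158 / 2.236 = 2.034 d⁻¹.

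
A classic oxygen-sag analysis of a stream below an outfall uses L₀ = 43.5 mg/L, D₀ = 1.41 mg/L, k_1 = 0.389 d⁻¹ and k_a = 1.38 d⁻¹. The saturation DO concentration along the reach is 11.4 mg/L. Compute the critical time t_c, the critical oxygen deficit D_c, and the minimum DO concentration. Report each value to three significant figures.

t_c ≈ 1.19 d; D_c ≈ 7.72 mg/L; min DO ≈ 3.68 mg/L

At the critical point dD/dt = 0, so k_1 L₀ e^(−k_1 t) = k_a D. Substituting D(t) from the Streeter–Phelps equation and solving for t gives
t_c = ln[(k_a/k_1)(1 − D₀(k_a−k_1)/(k_1 L₀))] / (k_a−k_1).
Here k_a−k_1 = 0.9910 d⁻¹ and 1 − D₀(k_a−k_1)/(k_1 L₀) = 1 − 1.41×0.9910/(0.389×43.5) = 0.9174, so
t_c = ln(3.548 × 0.9174) / 0.9910 = 1.180 / 0.9910 = 1.191 d.
L(t_c) = L₀ e^(−k_1 t_c) = 43.5 × 0.6293 = 27.37 mg/L, and at the critical point k_a D_c = k_1 L, so D_c = (0.389/1.38) × 27.37 = 7.716 mg/L.
Minimum DO = C_s − D_c = 11.4 − 7.716 = 3.684 mg/L.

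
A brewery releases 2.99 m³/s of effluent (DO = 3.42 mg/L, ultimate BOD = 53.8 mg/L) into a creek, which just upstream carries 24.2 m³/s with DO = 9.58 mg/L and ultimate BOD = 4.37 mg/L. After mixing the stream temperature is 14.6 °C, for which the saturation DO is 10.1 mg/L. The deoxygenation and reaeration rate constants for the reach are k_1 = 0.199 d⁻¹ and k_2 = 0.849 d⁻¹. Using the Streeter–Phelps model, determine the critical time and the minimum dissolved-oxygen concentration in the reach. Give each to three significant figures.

t_c ≈ 1.45 d; minimum DO ≈ 8.38 mg/L

Mixed DO = (24.2×9.58 + 2.99×3.42)/(24.2+2.99) = 242.1/27.19 = 8.903 mg/L.
Mixed L₀ = (24.2×4.37 + 2.99×53.8)/(27.19) = 266.6/27.19 = 9.806 mg/L.
Initial deficit D₀ = C_s − DO₀ = 10.1 − 8.903 = 1.197 mg/L.
t_c = (1/0.6500) ln[(0.849/0.199)(1 − 1.197×0.6500/(0.199×9.806))] = 1.538 × ln(2.565) = 1.449 d.
D_c = (0.199/0.849) × 9.806 × e^(−0.199×1.449) = 0.2344 × 9.806 × 0.7495 = 1.723 mg/L.
Minimum DO = 10.1 − 1.723 = 8.377 mg/L.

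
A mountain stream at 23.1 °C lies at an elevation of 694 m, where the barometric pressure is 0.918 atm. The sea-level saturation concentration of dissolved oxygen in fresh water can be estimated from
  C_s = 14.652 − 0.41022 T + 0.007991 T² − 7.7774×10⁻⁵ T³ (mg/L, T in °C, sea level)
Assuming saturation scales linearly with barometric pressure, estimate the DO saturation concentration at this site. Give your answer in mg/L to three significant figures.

C_s ≈ 7.79 mg/L

At sea level: C_s = 14.652 − 0.41022×23.1 + 0.007991×23.1² − 7.7774×10⁻⁵×23.1³ = 8.481 mg/L.
Pressure correction: C_s' = 8.481 × 0.918 = 7.786 mg/L.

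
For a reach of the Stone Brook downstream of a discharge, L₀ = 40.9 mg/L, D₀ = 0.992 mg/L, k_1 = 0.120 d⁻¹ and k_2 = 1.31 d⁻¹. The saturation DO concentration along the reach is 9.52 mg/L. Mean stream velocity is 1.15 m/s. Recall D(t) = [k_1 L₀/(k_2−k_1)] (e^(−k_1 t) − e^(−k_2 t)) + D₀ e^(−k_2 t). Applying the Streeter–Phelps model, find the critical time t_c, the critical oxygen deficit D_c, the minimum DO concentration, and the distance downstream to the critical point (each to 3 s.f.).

t_c ≈ 1.78 d; D_c ≈ 3.03 mg/L; min DO ≈ 6.49 mg/L; x_c ≈ 177 km

t_c = [1/(k_2−k_1)] ln[(k_2/k_1)(1 − D₀(k_2−k_1)/(k_1 L₀))]
= [1/(1.31−0.120)] ln[(1.31/0.120)(1 − 0.992×1.190/(0.120×40.9))]
= (1/1.190) ln[10.92 × 0.7595] = 0.8403 × ln(8.291) = 0.8403 × 2.115 = 1.777 d.
L(t_c) = L₀ e^(−k_1 t_c) = 40.9 × 0.8079 = 33.04 mg/L, and at the critical point k_2 D_c = k_1 L, so D_c = (0.120/1.31) × 33.04 = 3.027 mg/L.
Minimum DO = C_s − D_c = 9.52 − 3.027 = 6.493 mg/L.
x_c = v t_c = 1.15 m/s × 1.777 d × 86400 s/d = 176600 m ≈ 177 km.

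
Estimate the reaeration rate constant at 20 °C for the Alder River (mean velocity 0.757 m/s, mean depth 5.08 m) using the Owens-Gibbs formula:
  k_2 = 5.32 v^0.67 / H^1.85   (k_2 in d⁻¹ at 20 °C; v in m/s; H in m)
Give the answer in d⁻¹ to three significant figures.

k_2 ≈ 0.218 d⁻¹

k_2 = 5.32 × 0.757^0.67 / 5.08^1.85 = 5.32 × 0.8298 / 20.22 = 0.2183 d⁻¹.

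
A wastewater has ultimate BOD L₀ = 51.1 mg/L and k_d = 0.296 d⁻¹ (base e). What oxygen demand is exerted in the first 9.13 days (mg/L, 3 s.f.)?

y_t = L₀(1 − e^(−k_d t)) = 51.1 × (1 − e^(−0.296×9.13))
= 51.1 × (1 − 0.06704) = 51.1 × 0.9330 = 47.67 mg/L.

y ≈ 47.7 mg/L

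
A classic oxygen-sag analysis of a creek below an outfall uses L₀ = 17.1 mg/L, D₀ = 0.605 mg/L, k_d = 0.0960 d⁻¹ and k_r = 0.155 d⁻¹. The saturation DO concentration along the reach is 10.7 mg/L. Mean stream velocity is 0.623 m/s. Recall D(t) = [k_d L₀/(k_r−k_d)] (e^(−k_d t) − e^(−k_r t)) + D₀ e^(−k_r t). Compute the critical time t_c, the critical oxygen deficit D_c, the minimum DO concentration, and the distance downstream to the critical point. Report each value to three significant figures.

With k_r/k_d = 1.615 and 1 − D₀(k_r−k_d)/(k_d L₀) = 0.9783,
t_c = ln(1.615 × 0.9783) / (0.155 − 0.0960) = ln(1.579) / 0.05900 = 0.4571/0.05900 = 7.747 d.
D_c = (k_d/k_r) L₀ e^(−k_d t_c) = (0.0960/0.155) × 17.1 × e^(−0.0960×7.747) = 0.6194 × 17.1 × 0.4753 = 5.034 mg/L.
Minimum DO = C_s − D_c = 10.7 − 5.034 = 5.666 mg/L.
x_c = v t_c = 0.623 m/s × 7.747 d × 86400 s/d = 417000 m ≈ 417 km.

t_c ≈ 7.75 d; D_c ≈ 5.03 mg/L; min DO ≈ 5.67 mg/L; x_c ≈ 417 km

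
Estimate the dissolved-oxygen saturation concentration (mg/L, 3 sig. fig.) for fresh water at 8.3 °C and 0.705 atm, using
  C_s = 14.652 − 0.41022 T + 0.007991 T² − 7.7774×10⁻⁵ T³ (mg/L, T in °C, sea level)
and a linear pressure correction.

At sea level: C_s = 14.652 − 0.41022×8.3 + 0.007991×8.3² − 7.7774×10⁻⁵×8.3³ = 11.75 mg/L.
Pressure correction: C_s' = 11.75 × 0.705 = 8.286 mg/L.

C_s ≈ 8.29 mg/L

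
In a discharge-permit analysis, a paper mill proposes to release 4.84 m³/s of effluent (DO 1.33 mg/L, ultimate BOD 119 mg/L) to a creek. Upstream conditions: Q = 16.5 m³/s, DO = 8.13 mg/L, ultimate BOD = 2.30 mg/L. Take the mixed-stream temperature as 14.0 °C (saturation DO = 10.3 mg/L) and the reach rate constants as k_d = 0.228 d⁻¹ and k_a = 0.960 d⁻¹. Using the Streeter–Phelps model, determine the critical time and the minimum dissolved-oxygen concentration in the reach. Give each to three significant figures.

Mixed DO = (16.5×8.13 + 4.84×1.33)/(16.5+4.84) = 140.6/21.34 = 6.588 mg/L.
Mixed L₀ = (16.5×2.30 + 4.84×119)/(21.34) = 613.9/21.34 = 28.77 mg/L.
Initial deficit D₀ = C_s − DO₀ = 10.3 − 6.588 = 3.712 mg/L.
t_c = (1/0.7320) ln[(0.960/0.228)(1 − 3.712×0.7320/(0.228×28.77))] = 1.366 × ln(2.466) = 1.233 d.
D_c = (0.228/0.960) × 28.77 × e^(−0.228×1.233) = 0.2375 × 28.77 × 0.7549 = 5.158 mg/L.
Minimum DO = 10.3 − 5.158 = 5.142 mg/L.

t_c ≈ 1.23 d; minimum DO ≈ 5.14 mg/L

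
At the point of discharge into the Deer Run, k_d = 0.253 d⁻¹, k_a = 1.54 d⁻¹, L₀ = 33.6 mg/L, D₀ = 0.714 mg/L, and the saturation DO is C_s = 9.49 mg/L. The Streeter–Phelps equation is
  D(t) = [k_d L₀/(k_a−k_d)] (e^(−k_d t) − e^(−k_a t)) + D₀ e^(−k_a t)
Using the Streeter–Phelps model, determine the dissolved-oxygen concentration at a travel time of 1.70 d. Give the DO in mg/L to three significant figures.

k_d L₀/(k_a−k_d) = 0.253×33.6/(1.54−0.253) = 8.501/1.287 = 6.605 mg/L.
e^(−k_d t) = e^(−0.253×1.700) = 0.6504; e^(−k_a t) = e^(−1.54×1.700) = 0.07295.
D = 6.605 × (0.6504 − 0.07295) + 0.714 × 0.07295 = 3.814 + 0.05209 = 3.867 mg/L.
DO = C_s − D = 9.49 − 3.867 = 5.623 mg/L.

DO ≈ 5.62 mg/L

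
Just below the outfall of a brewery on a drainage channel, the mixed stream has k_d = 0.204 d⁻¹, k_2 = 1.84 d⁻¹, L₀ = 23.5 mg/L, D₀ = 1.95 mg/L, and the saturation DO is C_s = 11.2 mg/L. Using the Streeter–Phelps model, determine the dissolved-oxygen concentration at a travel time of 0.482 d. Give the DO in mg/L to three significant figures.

k_d L₀/(k_2−k_d) = 0.204×23.5/(1.84−0.204) = 4.794/1.636 = 2.930 mg/L.
e^(−k_d t) = e^(−0.204×0.4820) = 0.9064; e^(−k_2 t) = e^(−1.84×0.4820) = 0.4119.
D = 2.930 × (0.9064 − 0.4119) + 1.95 × 0.4119 = 1.449 + 0.8033 = 2.252 mg/L.
DO = C_s − D = 11.2 − 2.252 = 8.948 mg/L.

DO ≈ 8.95 mg/L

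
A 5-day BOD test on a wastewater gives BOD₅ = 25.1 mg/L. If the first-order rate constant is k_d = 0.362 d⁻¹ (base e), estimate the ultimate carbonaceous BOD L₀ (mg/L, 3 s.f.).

L₀ ≈ 30.0 mg/L

BOD₅ = L₀(1 − e^(−5k_d)) ⇒ L₀ = BOD₅ / (1 − e^(−5×0.362))
= 25.1 / (1 − 0.1637) = 25.1 / 0.8363 = 30.01 mg/L.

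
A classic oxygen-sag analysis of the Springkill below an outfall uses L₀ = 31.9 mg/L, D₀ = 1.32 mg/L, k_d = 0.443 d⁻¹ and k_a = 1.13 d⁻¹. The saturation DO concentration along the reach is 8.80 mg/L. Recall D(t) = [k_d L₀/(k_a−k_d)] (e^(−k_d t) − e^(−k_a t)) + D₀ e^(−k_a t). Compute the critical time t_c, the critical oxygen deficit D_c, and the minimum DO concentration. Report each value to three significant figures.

At the critical point dD/dt = 0, so k_d L₀ e^(−k_d t) = k_a D. Substituting D(t) from the Streeter–Phelps equation and solving for t gives
t_c = ln[(k_a/k_d)(1 − D₀(k_a−k_d)/(k_d L₀))] / (k_a−k_d).
Here k_a−k_d = 0.6870 d⁻¹ and 1 − D₀(k_a−k_d)/(k_d L₀) = 1 − 1.32×0.6870/(0.443×31.9) = 0.9358, so
t_c = ln(2.551 × 0.9358) / 0.6870 = 0.8701 / 0.6870 = 1.266 d.
D_c = (k_d/k_a) L₀ e^(−k_d t_c) = (0.443/1.13) × 31.9 × e^(−0.443×1.266) = 0.3920 × 31.9 × 0.5706 = 7.136 mg/L.
Minimum DO = C_s − D_c = 8.80 − 7.136 = 1.664 mg/L.

t_c ≈ 1.27 d; D_c ≈ 7.14 mg/L; min DO ≈ 1.66 mg/L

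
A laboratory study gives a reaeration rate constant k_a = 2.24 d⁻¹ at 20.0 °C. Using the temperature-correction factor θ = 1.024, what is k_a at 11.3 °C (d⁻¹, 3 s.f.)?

k_a ≈ 1.82 d⁻¹

k_a(T₂) = k_a(T₁) · θ^(T₂−T₁) = 2.24 × 1.024^(11.3−20.0)
= 2.24 × 1.024^-8.70 = 2.24 × 0.8136 = 1.822 d⁻¹.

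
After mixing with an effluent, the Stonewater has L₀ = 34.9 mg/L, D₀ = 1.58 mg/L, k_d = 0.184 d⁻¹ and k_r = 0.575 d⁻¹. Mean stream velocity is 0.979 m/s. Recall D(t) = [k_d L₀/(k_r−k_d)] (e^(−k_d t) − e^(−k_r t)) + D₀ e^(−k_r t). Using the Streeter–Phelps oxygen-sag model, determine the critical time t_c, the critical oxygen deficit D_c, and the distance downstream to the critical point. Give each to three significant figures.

At the critical point dD/dt = 0, so k_d L₀ e^(−k_d t) = k_r D. Substituting D(t) from the Streeter–Phelps equation and solving for t gives
t_c = ln[(k_r/k_d)(1 − D₀(k_r−k_d)/(k_d L₀))] / (k_r−k_d).
Here k_r−k_d = 0.3910 d⁻¹ and 1 − D₀(k_r−k_d)/(k_d L₀) = 1 − 1.58×0.3910/(0.184×34.9) = 0.9038, so
t_c = ln(3.125 × 0.9038) / 0.3910 = 1.038 / 0.3910 = 2.655 d.
D_c = (k_d/k_r) L₀ e^(−k_d t_c) = (0.184/0.575) × 34.9 × e^(−0.184×2.655) = 0.3200 × 34.9 × 0.6135 = 6.851 mg/L.
x_c = v t_c = 0.979 m/s × 2.655 d × 86400 s/d = 224600 m ≈ 225 km.

t_c ≈ 2.66 d; D_c ≈ 6.85 mg/L; x_c ≈ 225 km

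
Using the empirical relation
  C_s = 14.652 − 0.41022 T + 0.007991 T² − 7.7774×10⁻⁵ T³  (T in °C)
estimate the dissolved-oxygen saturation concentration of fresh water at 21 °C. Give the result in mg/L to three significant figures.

C_s ≈ 8.84 mg/L

C_s = 14.652 − 0.41022×21 + 0.007991×21² − 7.7774×10⁻⁵×21³ = 8.841 mg/L.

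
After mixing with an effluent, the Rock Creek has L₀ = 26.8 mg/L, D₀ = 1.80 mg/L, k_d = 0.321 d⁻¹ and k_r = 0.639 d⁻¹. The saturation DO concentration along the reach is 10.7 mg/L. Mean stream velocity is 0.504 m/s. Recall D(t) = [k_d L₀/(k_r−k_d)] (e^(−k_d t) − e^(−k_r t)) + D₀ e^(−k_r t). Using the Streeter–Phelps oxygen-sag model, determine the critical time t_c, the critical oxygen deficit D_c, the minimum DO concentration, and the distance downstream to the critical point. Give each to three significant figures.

At the critical point dD/dt = 0, so k_d L₀ e^(−k_d t) = k_r D. Substituting D(t) from the Streeter–Phelps equation and solving for t gives
t_c = ln[(k_r/k_d)(1 − D₀(k_r−k_d)/(k_d L₀))] / (k_r−k_d).
Here k_r−k_d = 0.3180 d⁻¹ and 1 − D₀(k_r−k_d)/(k_d L₀) = 1 − 1.80×0.3180/(0.321×26.8) = 0.9335, so
t_c = ln(1.991 × 0.9335) / 0.3180 = 0.6196 / 0.3180 = 1.948 d.
L(t_c) = L₀ e^(−k_d t_c) = 26.8 × 0.5350 = 14.34 mg/L, and at the critical point k_r D_c = k_d L, so D_c = (0.321/0.639) × 14.34 = 7.203 mg/L.
Minimum DO = C_s − D_c = 10.7 − 7.203 = 3.497 mg/L.
x_c = v t_c = 0.504 m/s × 1.948 d × 86400 s/d = 84850 m ≈ 84.8 km.

t_c ≈ 1.95 d; D_c ≈ 7.20 mg/L; min DO ≈ 3.50 mg/L; x_c ≈ 84.8 km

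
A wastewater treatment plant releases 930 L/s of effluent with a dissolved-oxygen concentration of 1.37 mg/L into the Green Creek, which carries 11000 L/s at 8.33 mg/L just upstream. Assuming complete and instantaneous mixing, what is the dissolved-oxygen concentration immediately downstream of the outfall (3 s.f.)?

7.79 mg/L

Flow-weighted mixing: C = (Q_r C_r + Q_w C_w)/(Q_r + Q_w)
= (11000×8.33 + 930×1.37)/(11000 + 930) = 92900/11930 = 7.787 mg/L.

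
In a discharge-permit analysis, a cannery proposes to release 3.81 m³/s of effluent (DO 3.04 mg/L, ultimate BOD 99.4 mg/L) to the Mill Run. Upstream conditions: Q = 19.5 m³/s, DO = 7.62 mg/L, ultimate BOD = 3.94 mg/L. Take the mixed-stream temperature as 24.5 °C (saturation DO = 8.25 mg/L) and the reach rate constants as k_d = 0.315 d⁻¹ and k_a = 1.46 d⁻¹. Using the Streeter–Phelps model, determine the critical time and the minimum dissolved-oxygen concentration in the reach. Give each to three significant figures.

Mixed DO = (19.5×7.62 + 3.81×3.04)/(19.5+3.81) = 160.2/23.31 = 6.871 mg/L.
Mixed L₀ = (19.5×3.94 + 3.81×99.4)/(23.31) = 455.5/23.31 = 19.54 mg/L.
Initial deficit D₀ = C_s − DO₀ = 8.25 − 6.871 = 1.379 mg/L.
t_c = (1/1.145) ln[(1.46/0.315)(1 − 1.379×1.145/(0.315×19.54))] = 0.8734 × ln(3.446) = 1.081 d.
D_c = (0.315/1.46) × 19.54 × e^(−0.315×1.081) = 0.2158 × 19.54 × 0.7115 = 3.000 mg/L.
Minimum DO = 8.25 − 3.000 = 5.250 mg/L.

t_c ≈ 1.08 d; minimum DO ≈ 5.25 mg/L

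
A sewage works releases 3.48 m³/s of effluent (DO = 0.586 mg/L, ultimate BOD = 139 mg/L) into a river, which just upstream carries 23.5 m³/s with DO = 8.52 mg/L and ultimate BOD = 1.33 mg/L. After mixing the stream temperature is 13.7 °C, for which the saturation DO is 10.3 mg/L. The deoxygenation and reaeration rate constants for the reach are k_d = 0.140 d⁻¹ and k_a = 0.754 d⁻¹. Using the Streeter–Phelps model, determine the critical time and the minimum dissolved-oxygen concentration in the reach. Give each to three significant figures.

Mixed DO = (23.5×8.52 + 3.48×0.586)/(23.5+3.48) = 202.3/26.98 = 7.497 mg/L.
Mixed L₀ = (23.5×1.33 + 3.48×139)/(26.98) = 515.0/26.98 = 19.09 mg/L.
Initial deficit D₀ = C_s − DO₀ = 10.3 − 7.497 = 2.803 mg/L.
t_c = (1/0.6140) ln[(0.754/0.140)(1 − 2.803×0.6140/(0.140×19.09))] = 1.629 × ln(1.917) = 1.060 d.
D_c = (0.140/0.754) × 19.09 × e^(−0.140×1.060) = 0.1857 × 19.09 × 0.8621 = 3.055 mg/L.
Minimum DO = 10.3 − 3.055 = 7.245 mg/L.

t_c ≈ 1.06 d; minimum DO ≈ 7.24 mg/L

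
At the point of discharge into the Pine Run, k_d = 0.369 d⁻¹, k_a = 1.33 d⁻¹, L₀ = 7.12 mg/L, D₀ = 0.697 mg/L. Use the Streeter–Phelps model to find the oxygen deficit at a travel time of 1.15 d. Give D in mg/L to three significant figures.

D ≈ 1.35 mg/L

k_d L₀/(k_a−k_d) = 0.369×7.12/(1.33−0.369) = 2.627/0.9610 = 2.734 mg/L.
e^(−k_d t) = e^(−0.369×1.150) = 0.6542; e^(−k_a t) = e^(−1.33×1.150) = 0.2166.
D = 2.734 × (0.6542 − 0.2166) + 0.697 × 0.2166 = 1.196 + 0.1510 = 1.347 mg/L.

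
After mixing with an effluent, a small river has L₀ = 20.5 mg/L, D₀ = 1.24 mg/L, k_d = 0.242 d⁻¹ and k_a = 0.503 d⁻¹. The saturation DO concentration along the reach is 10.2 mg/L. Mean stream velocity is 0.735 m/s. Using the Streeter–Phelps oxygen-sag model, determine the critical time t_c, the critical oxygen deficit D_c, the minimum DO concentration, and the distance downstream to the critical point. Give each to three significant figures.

With k_a/k_d = 2.079 and 1 − D₀(k_a−k_d)/(k_d L₀) = 0.9348,
t_c = ln(2.079 × 0.9348) / (0.503 − 0.242) = ln(1.943) / 0.2610 = 0.6642/0.2610 = 2.545 d.
L(t_c) = L₀ e^(−k_d t_c) = 20.5 × 0.5402 = 11.07 mg/L, and at the critical point k_a D_c = k_d L, so D_c = (0.242/0.503) × 11.07 = 5.328 mg/L.
Minimum DO = C_s − D_c = 10.2 − 5.328 = 4.872 mg/L.
x_c = v t_c = 0.735 m/s × 2.545 d × 86400 s/d = 161600 m ≈ 162 km.

t_c ≈ 2.54 d; D_c ≈ 5.33 mg/L; min DO ≈ 4.87 mg/L; x_c ≈ 162 km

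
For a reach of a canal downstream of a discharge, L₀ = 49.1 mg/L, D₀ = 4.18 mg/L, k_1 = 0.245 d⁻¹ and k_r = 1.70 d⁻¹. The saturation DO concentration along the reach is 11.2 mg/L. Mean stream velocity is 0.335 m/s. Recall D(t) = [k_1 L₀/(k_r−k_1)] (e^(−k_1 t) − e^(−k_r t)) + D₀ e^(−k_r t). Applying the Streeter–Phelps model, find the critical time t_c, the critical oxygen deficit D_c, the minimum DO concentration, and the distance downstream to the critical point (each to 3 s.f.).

t_c ≈ 0.847 d; D_c ≈ 5.75 mg/L; min DO ≈ 5.45 mg/L; x_c ≈ 24.5 km

t_c = [1/(k_r−k_1)] ln[(k_r/k_1)(1 − D₀(k_r−k_1)/(k_1 L₀))]
= [1/(1.70−0.245)] ln[(1.70/0.245)(1 − 4.18×1.455/(0.245×49.1))]
= (1/1.455) ln[6.939 × 0.4944] = 0.6873 × ln(3.431) = 0.6873 × 1.233 = 0.8473 d.
D_c = (k_1/k_r) L₀ e^(−k_1 t_c) = (0.245/1.70) × 49.1 × e^(−0.245×0.8473) = 0.1441 × 49.1 × 0.8126 = 5.750 mg/L.
Minimum DO = C_s − D_c = 11.2 − 5.750 = 5.450 mg/L.
x_c = v t_c = 0.335 m/s × 0.8473 d × 86400 s/d = 24520 m ≈ 24.5 km.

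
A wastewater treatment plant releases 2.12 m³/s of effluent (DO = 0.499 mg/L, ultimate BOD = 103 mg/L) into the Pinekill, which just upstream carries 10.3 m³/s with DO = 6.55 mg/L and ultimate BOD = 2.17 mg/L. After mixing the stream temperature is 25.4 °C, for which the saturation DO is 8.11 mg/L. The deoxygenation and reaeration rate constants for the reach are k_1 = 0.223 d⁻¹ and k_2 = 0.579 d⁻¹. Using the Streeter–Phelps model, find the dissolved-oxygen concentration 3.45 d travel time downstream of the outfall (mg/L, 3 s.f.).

Mixed DO = (10.3×6.55 + 2.12×0.499)/(10.3+2.12) = 68.52/12.42 = 5.517 mg/L.
Mixed L₀ = (10.3×2.17 + 2.12×103)/(12.42) = 240.7/12.42 = 19.38 mg/L.
Initial deficit D₀ = C_s − DO₀ = 8.11 − 5.517 = 2.593 mg/L.
D(3.45) = [0.223×19.38/(0.579−0.223)](e^(−0.223×3.45) − e^(−0.579×3.45)) + 2.593 e^(−0.579×3.45)
= 12.14 × (0.4633 − 0.1357) + 2.593 × 0.1357 = 4.329 mg/L.
DO = 8.11 − 4.329 = 3.781 mg/L.

DO ≈ 3.78 mg/L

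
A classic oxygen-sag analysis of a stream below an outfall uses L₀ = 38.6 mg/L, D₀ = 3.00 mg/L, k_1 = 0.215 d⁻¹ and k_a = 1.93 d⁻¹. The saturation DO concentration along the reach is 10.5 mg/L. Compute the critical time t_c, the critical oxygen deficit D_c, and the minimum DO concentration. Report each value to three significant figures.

t_c ≈ 0.716 d; D_c ≈ 3.69 mg/L; min DO ≈ 6.81 mg/L

At the critical point dD/dt = 0, so k_1 L₀ e^(−k_1 t) = k_a D. Substituting D(t) from the Streeter–Phelps equation and solving for t gives
t_c = ln[(k_a/k_1)(1 − D₀(k_a−k_1)/(k_1 L₀))] / (k_a−k_1).
Here k_a−k_1 = 1.715 d⁻¹ and 1 − D₀(k_a−k_1)/(k_1 L₀) = 1 − 3.00×1.715/(0.215×38.6) = 0.3800, so
t_c = ln(8.977 × 0.3800) / 1.715 = 1.227 / 1.715 = 0.7156 d.
D_c = (k_1/k_a) L₀ e^(−k_1 t_c) = (0.215/1.93) × 38.6 × e^(−0.215×0.7156) = 0.1114 × 38.6 × 0.8574 = 3.687 mg/L.
Minimum DO = C_s − D_c = 10.5 − 3.687 = 6.813 mg/L.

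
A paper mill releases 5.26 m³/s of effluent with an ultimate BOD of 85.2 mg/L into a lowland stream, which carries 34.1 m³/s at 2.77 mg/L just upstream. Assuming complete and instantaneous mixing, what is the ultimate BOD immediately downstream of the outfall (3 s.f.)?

Flow-weighted mixing: C = (Q_r C_r + Q_w C_w)/(Q_r + Q_w)
= (34.1×2.77 + 5.26×85.2)/(34.1 + 5.26) = 542.6/39.36 = 13.79 mg/L.

13.8 mg/L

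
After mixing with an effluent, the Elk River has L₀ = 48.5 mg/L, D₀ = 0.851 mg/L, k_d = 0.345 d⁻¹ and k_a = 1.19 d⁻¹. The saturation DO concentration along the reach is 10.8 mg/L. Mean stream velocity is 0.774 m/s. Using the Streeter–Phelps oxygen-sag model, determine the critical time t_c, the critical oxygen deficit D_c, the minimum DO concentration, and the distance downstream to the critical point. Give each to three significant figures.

With k_a/k_d = 3.449 and 1 − D₀(k_a−k_d)/(k_d L₀) = 0.9570,
t_c = ln(3.449 × 0.9570) / (1.19 − 0.345) = ln(3.301) / 0.8450 = 1.194/0.8450 = 1.413 d.
L(t_c) = L₀ e^(−k_d t_c) = 48.5 × 0.6141 = 29.78 mg/L, and at the critical point k_a D_c = k_d L, so D_c = (0.345/1.19) × 29.78 = 8.635 mg/L.
Minimum DO = C_s − D_c = 10.8 − 8.635 = 2.165 mg/L.
x_c = v t_c = 0.774 m/s × 1.413 d × 86400 s/d = 94510 m ≈ 94.5 km.

t_c ≈ 1.41 d; D_c ≈ 8.63 mg/L; min DO ≈ 2.17 mg/L; x_c ≈ 94.5 km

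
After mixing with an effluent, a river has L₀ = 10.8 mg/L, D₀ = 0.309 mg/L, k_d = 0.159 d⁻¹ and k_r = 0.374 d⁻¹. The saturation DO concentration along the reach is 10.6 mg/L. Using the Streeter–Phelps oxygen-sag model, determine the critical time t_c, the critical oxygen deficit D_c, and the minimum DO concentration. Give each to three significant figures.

t_c = [1/(k_r−k_d)] ln[(k_r/k_d)(1 − D₀(k_r−k_d)/(k_d L₀))]
= [1/(0.374−0.159)] ln[(0.374/0.159)(1 − 0.309×0.2150/(0.159×10.8))]
= (1/0.2150) ln[2.352 × 0.9613] = 4.651 × ln(2.261) = 4.651 × 0.8159 = 3.795 d.
D_c = (k_d/k_r) L₀ e^(−k_d t_c) = (0.159/0.374) × 10.8 × e^(−0.159×3.795) = 0.4251 × 10.8 × 0.5470 = 2.511 mg/L.
Minimum DO = C_s − D_c = 10.6 − 2.511 = 8.089 mg/L.

t_c ≈ 3.79 d; D_c ≈ 2.51 mg/L; min DO ≈ 8.09 mg/L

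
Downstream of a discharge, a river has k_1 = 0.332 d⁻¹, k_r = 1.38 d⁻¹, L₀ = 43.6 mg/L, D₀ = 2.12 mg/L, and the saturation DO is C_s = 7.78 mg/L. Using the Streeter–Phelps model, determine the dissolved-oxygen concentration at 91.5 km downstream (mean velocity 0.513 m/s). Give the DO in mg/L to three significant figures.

Travel time t = x/v = 91.5 km / (0.513 m/s) = 91500 m / 0.513 m/s = 178400 s = 2.064 d.
k_1 L₀/(k_r−k_1) = 0.332×43.6/(1.38−0.332) = 14.48/1.048 = 13.81 mg/L.
e^(−k_1 t) = e^(−0.332×2.064) = 0.5039; e^(−k_r t) = e^(−1.38×2.064) = 0.05791.
D = 13.81 × (0.5039 − 0.05791) + 2.12 × 0.05791 = 6.160 + 0.1228 = 6.283 mg/L.
DO = C_s − D = 7.78 − 6.283 = 1.497 mg/L.

DO ≈ 1.50 mg/L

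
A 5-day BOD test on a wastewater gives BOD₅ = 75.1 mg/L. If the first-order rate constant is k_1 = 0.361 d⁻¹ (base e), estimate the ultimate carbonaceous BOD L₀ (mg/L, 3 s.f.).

L₀ ≈ 89.9 mg/L

BOD₅ = L₀(1 − e^(−5k_1)) ⇒ L₀ = BOD₅ / (1 − e^(−5×0.361))
= 75.1 / (1 − 0.1645) = 75.1 / 0.8355 = 89.88 mg/L.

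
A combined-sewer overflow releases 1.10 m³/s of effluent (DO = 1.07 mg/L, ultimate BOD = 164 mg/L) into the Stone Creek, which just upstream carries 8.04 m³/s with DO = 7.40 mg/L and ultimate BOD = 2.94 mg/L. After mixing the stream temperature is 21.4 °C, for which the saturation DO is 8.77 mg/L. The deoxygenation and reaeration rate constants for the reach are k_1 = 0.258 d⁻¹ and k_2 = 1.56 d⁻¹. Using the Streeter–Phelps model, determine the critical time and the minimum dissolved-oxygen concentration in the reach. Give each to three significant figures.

Mixed DO = (8.04×7.40 + 1.10×1.07)/(8.04+1.10) = 60.67/9.140 = 6.638 mg/L.
Mixed L₀ = (8.04×2.94 + 1.10×164)/(9.140) = 204.0/9.140 = 22.32 mg/L.
Initial deficit D₀ = C_s − DO₀ = 8.77 − 6.638 = 2.132 mg/L.
t_c = (1/1.302) ln[(1.56/0.258)(1 − 2.132×1.302/(0.258×22.32))] = 0.7680 × ln(3.133) = 0.8770 d.
D_c = (0.258/1.56) × 22.32 × e^(−0.258×0.8770) = 0.1654 × 22.32 × 0.7975 = 2.944 mg/L.
Minimum DO = 8.77 − 2.944 = 5.826 mg/L.

t_c ≈ 0.877 d; minimum DO ≈ 5.83 mg/L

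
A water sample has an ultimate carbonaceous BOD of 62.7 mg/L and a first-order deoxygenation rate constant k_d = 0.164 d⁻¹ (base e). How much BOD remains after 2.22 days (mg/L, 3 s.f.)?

L_t = L₀ e^(−k_d t) = 62.7 × e^(−0.164×2.22) = 62.7 × 0.6948 = 43.57 mg/L.

L ≈ 43.6 mg/L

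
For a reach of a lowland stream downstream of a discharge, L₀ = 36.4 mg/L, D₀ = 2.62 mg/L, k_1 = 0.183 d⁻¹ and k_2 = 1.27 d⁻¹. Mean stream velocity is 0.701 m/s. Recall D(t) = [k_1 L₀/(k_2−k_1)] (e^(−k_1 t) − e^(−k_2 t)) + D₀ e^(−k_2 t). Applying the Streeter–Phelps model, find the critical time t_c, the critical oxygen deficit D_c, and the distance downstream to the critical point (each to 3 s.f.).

t_c ≈ 1.27 d; D_c ≈ 4.16 mg/L; x_c ≈ 76.9 km

With k_2/k_1 = 6.940 and 1 − D₀(k_2−k_1)/(k_1 L₀) = 0.5725,
t_c = ln(6.940 × 0.5725) / (1.27 − 0.183) = ln(3.973) / 1.087 = 1.379/1.087 = 1.269 d.
L(t_c) = L₀ e^(−k_1 t_c) = 36.4 × 0.7928 = 28.86 mg/L, and at the critical point k_2 D_c = k_1 L, so D_c = (0.183/1.27) × 28.86 = 4.158 mg/L.
x_c = v t_c = 0.701 m/s × 1.269 d × 86400 s/d = 76860 m ≈ 76.9 km.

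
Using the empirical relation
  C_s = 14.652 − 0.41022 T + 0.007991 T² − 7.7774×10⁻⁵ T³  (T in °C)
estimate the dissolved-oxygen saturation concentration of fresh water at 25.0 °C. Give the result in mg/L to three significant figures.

C_s ≈ 8.18 mg/L

C_s = 14.652 − 0.41022×25.0 + 0.007991×25.0² − 7.7774×10⁻⁵×25.0³ = 8.176 mg/L.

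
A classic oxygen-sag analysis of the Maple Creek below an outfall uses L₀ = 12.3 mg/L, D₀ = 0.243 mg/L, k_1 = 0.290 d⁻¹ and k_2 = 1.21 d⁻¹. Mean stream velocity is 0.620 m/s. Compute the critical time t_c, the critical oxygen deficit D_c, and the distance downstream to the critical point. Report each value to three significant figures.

t_c ≈ 1.48 d; D_c ≈ 1.92 mg/L; x_c ≈ 79.4 km

At the critical point dD/dt = 0, so k_1 L₀ e^(−k_1 t) = k_2 D. Substituting D(t) from the Streeter–Phelps equation and solving for t gives
t_c = ln[(k_2/k_1)(1 − D₀(k_2−k_1)/(k_1 L₀))] / (k_2−k_1).
Here k_2−k_1 = 0.9200 d⁻¹ and 1 − D₀(k_2−k_1)/(k_1 L₀) = 1 − 0.243×0.9200/(0.290×12.3) = 0.9373, so
t_c = ln(4.172 × 0.9373) / 0.9200 = 1.364 / 0.9200 = 1.482 d.
L(t_c) = L₀ e^(−k_1 t_c) = 12.3 × 0.6506 = 8.002 mg/L, and at the critical point k_2 D_c = k_1 L, so D_c = (0.290/1.21) × 8.002 = 1.918 mg/L.
x_c = v t_c = 0.620 m/s × 1.482 d × 86400 s/d = 79410 m ≈ 79.4 km.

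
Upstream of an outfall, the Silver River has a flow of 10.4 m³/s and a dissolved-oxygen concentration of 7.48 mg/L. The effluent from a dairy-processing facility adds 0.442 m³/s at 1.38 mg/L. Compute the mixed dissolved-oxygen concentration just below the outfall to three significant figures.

Flow-weighted mixing: C = (Q_r C_r + Q_w C_w)/(Q_r + Q_w)
= (10.4×7.48 + 0.442×1.38)/(10.4 + 0.442) = 78.40/10.84 = 7.231 mg/L.

7.23 mg/L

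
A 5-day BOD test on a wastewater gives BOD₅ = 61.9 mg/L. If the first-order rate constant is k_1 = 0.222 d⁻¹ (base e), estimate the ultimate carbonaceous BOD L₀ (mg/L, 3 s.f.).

L₀ ≈ 92.3 mg/L

BOD₅ = L₀(1 − e^(−5k_1)) ⇒ L₀ = BOD₅ / (1 − e^(−5×0.222))
= 61.9 / (1 − 0.3296) = 61.9 / 0.6704 = 92.33 mg/L.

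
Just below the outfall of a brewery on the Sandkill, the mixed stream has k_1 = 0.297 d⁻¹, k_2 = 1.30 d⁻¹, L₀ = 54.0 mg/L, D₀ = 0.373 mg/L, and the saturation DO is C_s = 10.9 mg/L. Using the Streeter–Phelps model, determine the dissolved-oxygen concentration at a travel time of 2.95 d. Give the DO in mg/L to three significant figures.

DO ≈ 4.58 mg/L

k_1 L₀/(k_2−k_1) = 0.297×54.0/(1.30−0.297) = 16.04/1.003 = 15.99 mg/L.
e^(−k_1 t) = e^(−0.297×2.950) = 0.4164; e^(−k_2 t) = e^(−1.30×2.950) = 0.02160.
D = 15.99 × (0.4164 − 0.02160) + 0.373 × 0.02160 = 6.313 + 0.008057 = 6.321 mg/L.
DO = C_s − D = 10.9 − 6.321 = 4.579 mg/L.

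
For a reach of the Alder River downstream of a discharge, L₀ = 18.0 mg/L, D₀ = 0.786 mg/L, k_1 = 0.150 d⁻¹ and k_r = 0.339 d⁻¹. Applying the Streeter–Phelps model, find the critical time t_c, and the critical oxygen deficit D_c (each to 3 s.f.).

At the critical point dD/dt = 0, so k_1 L₀ e^(−k_1 t) = k_r D. Substituting D(t) from the Streeter–Phelps equation and solving for t gives
t_c = ln[(k_r/k_1)(1 − D₀(k_r−k_1)/(k_1 L₀))] / (k_r−k_1).
Here k_r−k_1 = 0.1890 d⁻¹ and 1 − D₀(k_r−k_1)/(k_1 L₀) = 1 − 0.786×0.1890/(0.150×18.0) = 0.9450, so
t_c = ln(2.260 × 0.9450) / 0.1890 = 0.7588 / 0.1890 = 4.015 d.
D_c = (k_1/k_r) L₀ e^(−k_1 t_c) = (0.150/0.339) × 18.0 × e^(−0.150×4.015) = 0.4425 × 18.0 × 0.5476 = 4.361 mg/L.

t_c ≈ 4.01 d; D_c ≈ 4.36 mg/L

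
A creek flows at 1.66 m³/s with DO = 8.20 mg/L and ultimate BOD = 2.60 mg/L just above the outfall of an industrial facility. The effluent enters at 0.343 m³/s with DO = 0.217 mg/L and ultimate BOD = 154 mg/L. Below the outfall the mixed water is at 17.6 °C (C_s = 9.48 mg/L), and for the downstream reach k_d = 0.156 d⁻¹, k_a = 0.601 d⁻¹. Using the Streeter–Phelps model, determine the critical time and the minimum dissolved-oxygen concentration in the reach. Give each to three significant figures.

t_c ≈ 2.34 d; minimum DO ≈ 4.34 mg/L

Mixed DO = (1.66×8.20 + 0.343×0.217)/(1.66+0.343) = 13.69/2.003 = 6.833 mg/L.
Mixed L₀ = (1.66×2.60 + 0.343×154)/(2.003) = 57.14/2.003 = 28.53 mg/L.
Initial deficit D₀ = C_s − DO₀ = 9.48 − 6.833 = 2.647 mg/L.
t_c = (1/0.4450) ln[(0.601/0.156)(1 − 2.647×0.4450/(0.156×28.53))] = 2.247 × ln(2.833) = 2.340 d.
D_c = (0.156/0.601) × 28.53 × e^(−0.156×2.340) = 0.2596 × 28.53 × 0.6942 = 5.140 mg/L.
Minimum DO = 9.48 − 5.140 = 4.340 mg/L.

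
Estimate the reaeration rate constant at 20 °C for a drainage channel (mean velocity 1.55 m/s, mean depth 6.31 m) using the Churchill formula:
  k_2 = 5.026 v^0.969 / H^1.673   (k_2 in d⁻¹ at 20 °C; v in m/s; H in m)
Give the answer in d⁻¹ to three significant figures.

k_2 = 5.026 × 1.55^0.969 / 6.31^1.673 = 5.026 × 1.529 / 21.80 = 0.3525 d⁻¹.

k_2 ≈ 0.353 d⁻¹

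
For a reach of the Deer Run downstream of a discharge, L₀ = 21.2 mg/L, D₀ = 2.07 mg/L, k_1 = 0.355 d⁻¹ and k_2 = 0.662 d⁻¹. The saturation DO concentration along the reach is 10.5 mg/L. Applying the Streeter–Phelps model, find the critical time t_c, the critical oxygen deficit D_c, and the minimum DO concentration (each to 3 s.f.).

t_c ≈ 1.74 d; D_c ≈ 6.12 mg/L; min DO ≈ 4.38 mg/L

At the critical point dD/dt = 0, so k_1 L₀ e^(−k_1 t) = k_2 D. Substituting D(t) from the Streeter–Phelps equation and solving for t gives
t_c = ln[(k_2/k_1)(1 − D₀(k_2−k_1)/(k_1 L₀))] / (k_2−k_1).
Here k_2−k_1 = 0.3070 d⁻¹ and 1 − D₀(k_2−k_1)/(k_1 L₀) = 1 − 2.07×0.3070/(0.355×21.2) = 0.9156, so
t_c = ln(1.865 × 0.9156) / 0.3070 = 0.5349 / 0.3070 = 1.742 d.
L(t_c) = L₀ e^(−k_1 t_c) = 21.2 × 0.5387 = 11.42 mg/L, and at the critical point k_2 D_c = k_1 L, so D_c = (0.355/0.662) × 11.42 = 6.124 mg/L.
Minimum DO = C_s − D_c = 10.5 − 6.124 = 4.376 mg/L.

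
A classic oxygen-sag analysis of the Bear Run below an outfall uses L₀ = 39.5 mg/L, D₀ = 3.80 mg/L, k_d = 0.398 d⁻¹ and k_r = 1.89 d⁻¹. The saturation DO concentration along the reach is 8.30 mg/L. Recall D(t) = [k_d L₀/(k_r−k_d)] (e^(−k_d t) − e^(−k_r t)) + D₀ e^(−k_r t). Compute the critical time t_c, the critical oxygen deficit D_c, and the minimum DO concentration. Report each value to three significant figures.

t_c ≈ 0.744 d; D_c ≈ 6.19 mg/L; min DO ≈ 2.11 mg/L

With k_r/k_d = 4.749 and 1 − D₀(k_r−k_d)/(k_d L₀) = 0.6394,
t_c = ln(4.749 × 0.6394) / (1.89 − 0.398) = ln(3.036) / 1.492 = 1.111/1.492 = 0.7444 d.
L(t_c) = L₀ e^(−k_d t_c) = 39.5 × 0.7436 = 29.37 mg/L, and at the critical point k_r D_c = k_d L, so D_c = (0.398/1.89) × 29.37 = 6.185 mg/L.
Minimum DO = C_s − D_c = 8.30 − 6.185 = 2.115 mg/L.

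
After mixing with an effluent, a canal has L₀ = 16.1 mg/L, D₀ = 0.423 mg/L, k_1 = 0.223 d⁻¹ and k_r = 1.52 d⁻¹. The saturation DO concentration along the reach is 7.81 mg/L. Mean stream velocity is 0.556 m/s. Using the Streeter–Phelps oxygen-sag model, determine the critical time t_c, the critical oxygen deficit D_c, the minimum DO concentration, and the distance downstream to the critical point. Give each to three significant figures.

With k_r/k_1 = 6.816 and 1 − D₀(k_r−k_1)/(k_1 L₀) = 0.8472,
t_c = ln(6.816 × 0.8472) / (1.52 − 0.223) = ln(5.775) / 1.297 = 1.753/1.297 = 1.352 d.
L(t_c) = L₀ e^(−k_1 t_c) = 16.1 × 0.7397 = 11.91 mg/L, and at the critical point k_r D_c = k_1 L, so D_c = (0.223/1.52) × 11.91 = 1.747 mg/L.
Minimum DO = C_s − D_c = 7.81 − 1.747 = 6.063 mg/L.
x_c = v t_c = 0.556 m/s × 1.352 d × 86400 s/d = 64940 m ≈ 64.9 km.

t_c ≈ 1.35 d; D_c ≈ 1.75 mg/L; min DO ≈ 6.06 mg/L; x_c ≈ 64.9 km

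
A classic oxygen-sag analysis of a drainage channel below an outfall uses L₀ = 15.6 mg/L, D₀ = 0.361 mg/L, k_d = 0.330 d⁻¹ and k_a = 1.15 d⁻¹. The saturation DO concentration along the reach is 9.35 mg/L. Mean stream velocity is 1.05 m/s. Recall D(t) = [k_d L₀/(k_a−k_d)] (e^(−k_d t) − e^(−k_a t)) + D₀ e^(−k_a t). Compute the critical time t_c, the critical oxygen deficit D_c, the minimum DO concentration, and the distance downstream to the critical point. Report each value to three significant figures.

t_c = [1/(k_a−k_d)] ln[(k_a/k_d)(1 − D₀(k_a−k_d)/(k_d L₀))]
= [1/(1.15−0.330)] ln[(1.15/0.330)(1 − 0.361×0.8200/(0.330×15.6))]
= (1/0.8200) ln[3.485 × 0.9425] = 1.220 × ln(3.284) = 1.220 × 1.189 = 1.450 d.
L(t_c) = L₀ e^(−k_d t_c) = 15.6 × 0.6197 = 9.667 mg/L, and at the critical point k_a D_c = k_d L, so D_c = (0.330/1.15) × 9.667 = 2.774 mg/L.
Minimum DO = C_s − D_c = 9.35 − 2.774 = 6.576 mg/L.
x_c = v t_c = 1.05 m/s × 1.450 d × 86400 s/d = 131600 m ≈ 132 km.

t_c ≈ 1.45 d; D_c ≈ 2.77 mg/L; min DO ≈ 6.58 mg/L; x_c ≈ 132 km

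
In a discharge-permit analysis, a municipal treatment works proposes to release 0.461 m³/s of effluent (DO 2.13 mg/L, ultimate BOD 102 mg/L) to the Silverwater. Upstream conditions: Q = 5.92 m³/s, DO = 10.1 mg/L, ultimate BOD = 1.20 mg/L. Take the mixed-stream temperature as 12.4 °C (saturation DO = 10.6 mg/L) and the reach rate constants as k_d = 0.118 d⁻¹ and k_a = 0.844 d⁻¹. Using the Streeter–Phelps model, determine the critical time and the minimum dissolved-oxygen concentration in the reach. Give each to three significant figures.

t_c ≈ 0.622 d; minimum DO ≈ 9.50 mg/L

Mixed DO = (5.92×10.1 + 0.461×2.13)/(5.92+0.461) = 60.77/6.381 = 9.524 mg/L.
Mixed L₀ = (5.92×1.20 + 0.461×102)/(6.381) = 54.13/6.381 = 8.482 mg/L.
Initial deficit D₀ = C_s − DO₀ = 10.6 − 9.524 = 1.076 mg/L.
t_c = (1/0.7260) ln[(0.844/0.118)(1 − 1.076×0.7260/(0.118×8.482))] = 1.377 × ln(1.571) = 0.6225 d.
D_c = (0.118/0.844) × 8.482 × e^(−0.118×0.6225) = 0.1398 × 8.482 × 0.9292 = 1.102 mg/L.
Minimum DO = 10.6 − 1.102 = 9.498 mg/L.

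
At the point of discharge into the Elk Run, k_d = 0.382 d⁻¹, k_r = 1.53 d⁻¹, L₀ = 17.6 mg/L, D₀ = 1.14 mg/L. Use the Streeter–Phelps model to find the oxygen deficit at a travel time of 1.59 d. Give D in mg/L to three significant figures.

k_d L₀/(k_r−k_d) = 0.382×17.6/(1.53−0.382) = 6.723/1.148 = 5.856 mg/L.
e^(−k_d t) = e^(−0.382×1.590) = 0.5448; e^(−k_r t) = e^(−1.53×1.590) = 0.08780.
D = 5.856 × (0.5448 − 0.08780) + 1.14 × 0.08780 = 2.676 + 0.1001 = 2.776 mg/L.

D ≈ 2.78 mg/L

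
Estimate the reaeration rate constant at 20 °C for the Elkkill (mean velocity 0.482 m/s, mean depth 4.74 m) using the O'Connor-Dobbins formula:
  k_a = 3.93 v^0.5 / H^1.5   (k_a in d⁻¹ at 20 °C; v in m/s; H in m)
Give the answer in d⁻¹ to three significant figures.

k_a ≈ 0.264 d⁻¹

k_a = 3.93 × 0.482^0.5 / 4.74^1.5 = 3.93 × 0.6943 / 10.32 = 0.2644 d⁻¹.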